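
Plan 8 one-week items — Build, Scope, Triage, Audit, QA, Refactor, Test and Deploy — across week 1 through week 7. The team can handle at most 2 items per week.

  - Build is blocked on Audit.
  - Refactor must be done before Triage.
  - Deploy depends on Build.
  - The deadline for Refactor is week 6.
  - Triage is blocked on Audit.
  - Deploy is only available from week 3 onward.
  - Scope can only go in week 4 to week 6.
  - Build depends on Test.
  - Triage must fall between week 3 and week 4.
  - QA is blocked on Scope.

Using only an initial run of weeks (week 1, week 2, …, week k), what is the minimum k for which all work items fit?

The precedence chain requires at least 3 distinct weeks.
With at most 2 per week and 8 work items, at least 4 weeks are needed.
Propagating the time windows through the other constraints, QA can't land before week 5, so the schedule must run through at least week 5.
5 works (last occupied week: week 5): for example Audit=week 1, Scope=week 4, QA=week 5, Refactor=week 2, Triage=week 3, Test=week 1, Build=week 2, Deploy=week 3.

5 weeks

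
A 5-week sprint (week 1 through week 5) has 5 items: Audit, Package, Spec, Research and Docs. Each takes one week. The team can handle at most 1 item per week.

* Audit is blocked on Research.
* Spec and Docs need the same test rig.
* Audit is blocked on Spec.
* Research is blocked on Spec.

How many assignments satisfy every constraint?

20

Splitting on Audit: it can be week 3 (2), week 4 (6), week 5 (12). Listing each branch's schedules as (Package, Spec, Research, Docs) by week number:
Audit=week 3: (4,1,2,5) (5,1,2,4) — 2.
Audit=week 4: (1,2,3,5) (2,1,3,5) (3,1,2,5) (5,1,2,3) (5,1,3,2) (5,2,3,1) — 6.
Audit=week 5: (1,2,3,4) (1,2,4,3) (1,3,4,2) (2,1,3,4) (2,1,4,3) (2,3,4,1) (3,1,2,4) (3,1,4,2) (3,2,4,1) (4,1,2,3) (4,1,3,2) (4,2,3,1) — 12.
Summing: 2 + 6 + 12 = 20.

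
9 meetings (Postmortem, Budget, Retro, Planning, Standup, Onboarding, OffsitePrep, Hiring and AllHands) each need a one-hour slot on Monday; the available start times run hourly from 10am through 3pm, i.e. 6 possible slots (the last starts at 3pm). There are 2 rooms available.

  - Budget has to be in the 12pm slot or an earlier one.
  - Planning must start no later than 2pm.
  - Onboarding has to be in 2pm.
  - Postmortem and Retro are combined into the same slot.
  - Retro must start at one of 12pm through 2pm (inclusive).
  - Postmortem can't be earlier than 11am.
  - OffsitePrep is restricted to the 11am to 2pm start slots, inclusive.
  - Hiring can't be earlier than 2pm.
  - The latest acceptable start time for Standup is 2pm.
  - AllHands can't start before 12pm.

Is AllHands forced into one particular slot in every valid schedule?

AllHands can be 12pm (e.g. Retro=1pm, OffsitePrep=11am, Standup=11am, Planning=10am, Hiring=2pm, Postmortem=1pm, AllHands=12pm, Budget=10am, Onboarding=2pm) or 1pm (e.g. Hiring -> 2pm; Planning -> 10am; OffsitePrep -> 11am; Retro -> 12pm; AllHands -> 1pm; Budget -> 10am; Onboarding -> 2pm; Standup -> 11am; Postmortem -> 12pm).

No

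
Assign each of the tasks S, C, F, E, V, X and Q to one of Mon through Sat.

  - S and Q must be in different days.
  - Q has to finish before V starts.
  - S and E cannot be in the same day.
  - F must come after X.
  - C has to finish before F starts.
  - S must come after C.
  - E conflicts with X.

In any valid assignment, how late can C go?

Fri

Downstream work caps C at Fri.
C at Fri is achievable: C in Fri; V in Tue; X in Mon; F in Sat; S in Sat; E in Tue; Q in Mon.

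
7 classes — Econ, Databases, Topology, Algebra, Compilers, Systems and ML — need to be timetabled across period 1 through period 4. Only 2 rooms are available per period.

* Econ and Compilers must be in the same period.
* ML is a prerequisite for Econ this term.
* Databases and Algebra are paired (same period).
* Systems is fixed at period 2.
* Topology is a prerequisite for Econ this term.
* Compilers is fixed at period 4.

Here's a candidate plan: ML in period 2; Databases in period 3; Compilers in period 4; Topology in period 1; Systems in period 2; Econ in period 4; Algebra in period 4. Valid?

No. Databases and Algebra are paired (same period) is not satisfied.

Econ and Compilers must be in the same period — holds.
Topology is a prerequisite for Econ this term — holds.
Compilers is fixed at period 4 — holds.
Only 2 rooms are available per period — violated.
Systems is fixed at period 2 — holds.
ML is a prerequisite for Econ this term — holds.
Databases and Algebra are paired (same period) — violated.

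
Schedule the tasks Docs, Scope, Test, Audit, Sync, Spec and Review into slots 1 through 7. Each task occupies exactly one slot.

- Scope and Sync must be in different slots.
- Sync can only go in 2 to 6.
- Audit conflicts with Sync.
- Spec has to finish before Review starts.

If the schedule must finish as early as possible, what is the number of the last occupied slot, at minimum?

The precedence chain requires at least 2 distinct slots.
2 works (last occupied slot: 2): for example Audit=1, Spec=1, Test=1, Sync=2, Scope=1, Docs=1, Review=2.

2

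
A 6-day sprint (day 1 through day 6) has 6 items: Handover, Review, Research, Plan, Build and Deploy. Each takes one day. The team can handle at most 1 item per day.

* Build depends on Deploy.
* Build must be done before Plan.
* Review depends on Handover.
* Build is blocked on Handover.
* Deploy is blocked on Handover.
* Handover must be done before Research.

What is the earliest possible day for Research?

day 2

Precedence pushes Research to at least day 2.
Research at day 2 is achievable: Research=day 2, Review=day 5, Handover=day 1, Deploy=day 3, Plan=day 6, Build=day 4.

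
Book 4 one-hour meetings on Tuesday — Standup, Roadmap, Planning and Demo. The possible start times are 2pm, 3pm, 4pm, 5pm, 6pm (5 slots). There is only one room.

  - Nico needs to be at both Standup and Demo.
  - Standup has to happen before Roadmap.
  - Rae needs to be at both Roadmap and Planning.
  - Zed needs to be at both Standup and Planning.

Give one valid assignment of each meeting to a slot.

Demo in 5pm; Planning in 4pm; Roadmap in 3pm; Standup in 2pm

Checking: Standup(2pm) before Roadmap(3pm); Roadmap(3pm) != Planning(4pm); Standup(2pm) != Planning(4pm); Standup(2pm) != Demo(5pm); max 1 per slot (cap 1).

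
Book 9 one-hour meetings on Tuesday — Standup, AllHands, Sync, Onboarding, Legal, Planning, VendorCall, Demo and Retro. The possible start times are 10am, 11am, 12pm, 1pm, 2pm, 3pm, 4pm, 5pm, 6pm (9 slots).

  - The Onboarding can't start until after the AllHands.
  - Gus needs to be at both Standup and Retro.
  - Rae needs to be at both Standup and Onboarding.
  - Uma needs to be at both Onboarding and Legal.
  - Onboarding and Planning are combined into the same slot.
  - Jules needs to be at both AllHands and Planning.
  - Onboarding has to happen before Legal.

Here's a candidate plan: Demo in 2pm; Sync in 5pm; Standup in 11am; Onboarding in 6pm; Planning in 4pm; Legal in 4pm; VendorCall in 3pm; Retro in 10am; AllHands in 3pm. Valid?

Onboarding and Planning are combined into the same slot — violated.
Rae needs to be at both Standup and Onboarding — holds.
Gus needs to be at both Standup and Retro — holds.
Onboarding has to happen before Legal — violated.
Jules needs to be at both AllHands and Planning — holds.
Uma needs to be at both Onboarding and Legal — holds.
The Onboarding can't start until after the AllHands — holds.

Invalid. Onboarding has to happen before Legal.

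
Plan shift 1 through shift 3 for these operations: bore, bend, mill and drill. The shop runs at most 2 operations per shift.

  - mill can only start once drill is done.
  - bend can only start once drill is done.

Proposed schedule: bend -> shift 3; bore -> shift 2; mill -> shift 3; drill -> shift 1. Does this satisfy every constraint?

mill can only start once drill is done — holds.
bend can only start once drill is done — holds.
The shop runs at most 2 operations per shift — holds.

Valid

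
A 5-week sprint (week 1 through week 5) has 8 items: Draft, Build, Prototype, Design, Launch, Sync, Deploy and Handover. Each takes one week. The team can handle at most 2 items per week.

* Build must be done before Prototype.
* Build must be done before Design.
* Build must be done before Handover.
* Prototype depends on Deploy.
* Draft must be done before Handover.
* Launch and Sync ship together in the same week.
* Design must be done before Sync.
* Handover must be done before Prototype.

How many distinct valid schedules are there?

46

Splitting on Draft: it can be week 1 (29), week 2 (17). Listing each branch's schedules as (Build, Prototype, Design, Launch, Sync, Deploy, Handover) by week number:
Draft=week 1: (1,3,3,4,4,2,2) (1,3,3,5,5,2,2) (1,3,4,5,5,2,2) (1,4,2,5,5,2,3) (1,4,2,5,5,3,2) (1,4,2,5,5,3,3) (1,4,3,5,5,2,2) (1,4,3,5,5,2,3) (1,4,3,5,5,3,2) (1,4,4,5,5,2,2) (1,4,4,5,5,2,3) (1,4,4,5,5,3,2) (1,4,4,5,5,3,3) (1,5,2,3,3,2,4) (1,5,2,3,3,4,2) (1,5,2,3,3,4,4) (1,5,2,4,4,2,3) (1,5,2,4,4,3,2) (1,5,2,4,4,3,3) (1,5,3,4,4,2,2) (1,5,3,4,4,2,3) (1,5,3,4,4,3,2) (2,4,3,5,5,1,3) (2,4,3,5,5,2,3) (2,4,4,5,5,1,3) (2,4,4,5,5,2,3) (2,4,4,5,5,3,3) (2,5,3,4,4,1,3) (2,5,3,4,4,2,3) — 29.
Draft=week 2: (1,4,2,5,5,1,3) (1,4,2,5,5,3,3) (1,4,3,5,5,1,3) (1,4,3,5,5,2,3) (1,4,4,5,5,1,3) (1,4,4,5,5,2,3) (1,4,4,5,5,3,3) (1,5,2,3,3,1,4) (1,5,2,3,3,4,4) (1,5,2,4,4,1,3) (1,5,2,4,4,3,3) (1,5,3,4,4,1,3) (1,5,3,4,4,2,3) (2,4,3,5,5,1,3) (2,4,4,5,5,1,3) (2,4,4,5,5,3,3) (2,5,3,4,4,1,3) — 17.
Summing: 29 + 17 = 46.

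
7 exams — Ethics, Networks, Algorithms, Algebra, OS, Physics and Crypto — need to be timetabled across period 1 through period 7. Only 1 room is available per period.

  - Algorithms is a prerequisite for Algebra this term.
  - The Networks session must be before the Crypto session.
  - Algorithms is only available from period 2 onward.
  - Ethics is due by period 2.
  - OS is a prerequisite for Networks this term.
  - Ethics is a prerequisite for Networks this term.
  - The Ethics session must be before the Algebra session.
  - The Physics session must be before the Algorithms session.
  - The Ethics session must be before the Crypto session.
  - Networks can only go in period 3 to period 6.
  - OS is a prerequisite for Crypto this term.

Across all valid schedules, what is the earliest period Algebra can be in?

period 4

Precedence pushes Algebra to at least period 3.
Algebra at period 4 is achievable: Physics in period 2, Algebra in period 4, Crypto in period 7, Networks in period 6, Algorithms in period 3, OS in period 5, Ethics in period 1.
Nothing earlier works — the capacity limit rule out every period before period 4.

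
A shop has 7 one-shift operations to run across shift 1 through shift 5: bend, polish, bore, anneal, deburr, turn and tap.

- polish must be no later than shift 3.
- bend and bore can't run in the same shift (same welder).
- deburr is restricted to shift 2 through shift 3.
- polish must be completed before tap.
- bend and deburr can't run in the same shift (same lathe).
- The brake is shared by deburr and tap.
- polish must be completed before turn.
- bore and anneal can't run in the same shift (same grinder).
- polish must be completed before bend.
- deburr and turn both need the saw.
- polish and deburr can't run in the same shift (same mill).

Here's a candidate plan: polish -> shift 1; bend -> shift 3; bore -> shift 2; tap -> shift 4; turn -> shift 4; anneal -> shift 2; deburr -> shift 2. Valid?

polish must be no later than shift 3 — holds.
polish and deburr can't run in the same shift (same mill) — holds.
The brake is shared by deburr and tap — holds.
bend and bore can't run in the same shift (same welder) — holds.
polish must be completed before turn — holds.
polish must be completed before tap — holds.
bore and anneal can't run in the same shift (same grinder) — violated.
deburr is restricted to shift 2 through shift 3 — holds.
deburr and turn both need the saw — holds.
bend and deburr can't run in the same shift (same lathe) — holds.
polish must be completed before bend — holds.

No — it violates: bore and anneal can't run in the same shift (same grinder)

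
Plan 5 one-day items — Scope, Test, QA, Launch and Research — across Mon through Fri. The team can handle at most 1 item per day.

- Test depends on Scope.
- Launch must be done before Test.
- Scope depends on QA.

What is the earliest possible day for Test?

Precedence pushes Test to at least Wed.
Test at Thu is achievable: Research in Fri; Test in Thu; Launch in Wed; QA in Mon; Scope in Tue.
Nothing earlier works — the capacity limit rule out every day before Thu.

Thu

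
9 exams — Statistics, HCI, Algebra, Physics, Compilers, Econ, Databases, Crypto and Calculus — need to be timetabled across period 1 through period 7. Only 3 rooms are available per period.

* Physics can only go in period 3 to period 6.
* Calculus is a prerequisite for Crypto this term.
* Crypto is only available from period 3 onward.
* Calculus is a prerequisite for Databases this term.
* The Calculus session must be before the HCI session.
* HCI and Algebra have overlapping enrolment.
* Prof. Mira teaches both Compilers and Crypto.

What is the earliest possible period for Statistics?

period 1

Statistics at period 1 is achievable: Algebra in period 1, Compilers in period 2, Crypto in period 3, Calculus in period 1, HCI in period 2, Statistics in period 1, Econ in period 3, Physics in period 3, Databases in period 2.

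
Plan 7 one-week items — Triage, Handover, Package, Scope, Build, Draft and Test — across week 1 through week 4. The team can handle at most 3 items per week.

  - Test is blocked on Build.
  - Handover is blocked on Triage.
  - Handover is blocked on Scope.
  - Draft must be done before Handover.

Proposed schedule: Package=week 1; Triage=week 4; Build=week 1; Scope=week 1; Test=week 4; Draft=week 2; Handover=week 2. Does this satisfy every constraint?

No. Handover is blocked on Triage is not satisfied.

Draft must be done before Handover — violated.
Test is blocked on Build — holds.
Handover is blocked on Triage — violated.
The team can handle at most 3 items per week — holds.
Handover is blocked on Scope — holds.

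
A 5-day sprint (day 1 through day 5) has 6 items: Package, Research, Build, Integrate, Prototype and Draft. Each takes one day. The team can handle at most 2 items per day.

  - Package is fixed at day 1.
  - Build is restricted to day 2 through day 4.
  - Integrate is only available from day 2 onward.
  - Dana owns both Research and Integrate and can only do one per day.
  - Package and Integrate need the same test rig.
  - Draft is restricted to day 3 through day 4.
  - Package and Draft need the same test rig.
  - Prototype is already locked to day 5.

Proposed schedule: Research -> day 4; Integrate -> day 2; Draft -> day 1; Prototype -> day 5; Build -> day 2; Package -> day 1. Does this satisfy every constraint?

No. Package and Draft need the same test rig is not satisfied.

Package and Draft need the same test rig — violated.
Dana owns both Research and Integrate and can only do one per day — holds.
Package and Integrate need the same test rig — holds.
Package is fixed at day 1 — holds.
Integrate is only available from day 2 onward — holds.
Prototype is already locked to day 5 — holds.
Build is restricted to day 2 through day 4 — holds.
The team can handle at most 2 items per day — holds.
Draft is restricted to day 3 through day 4 — violated.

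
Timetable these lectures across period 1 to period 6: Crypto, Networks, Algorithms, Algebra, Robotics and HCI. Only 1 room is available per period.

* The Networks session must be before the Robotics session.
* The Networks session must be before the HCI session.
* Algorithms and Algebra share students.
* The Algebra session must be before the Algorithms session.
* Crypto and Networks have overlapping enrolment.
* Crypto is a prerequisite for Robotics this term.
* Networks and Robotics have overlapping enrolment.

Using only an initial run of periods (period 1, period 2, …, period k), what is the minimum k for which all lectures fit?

6

The precedence chain requires at least 2 distinct periods.
With at most 1 per period and 6 lectures, at least 6 periods are needed.
6 works (last occupied period: period 6): for example Algebra=period 4, Robotics=period 3, Networks=period 1, Algorithms=period 5, Crypto=period 2, HCI=period 6.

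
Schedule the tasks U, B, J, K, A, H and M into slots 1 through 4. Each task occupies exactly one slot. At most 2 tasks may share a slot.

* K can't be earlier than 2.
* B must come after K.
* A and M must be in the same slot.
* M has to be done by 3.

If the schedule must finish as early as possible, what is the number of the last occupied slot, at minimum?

The precedence chain requires at least 2 distinct slots.
With at most 2 per slot and 7 tasks, at least 4 slots are needed.
Propagating the time windows through the other constraints, B can't land before 3, so the schedule must run through at least slot 3.
4 works (last occupied slot: 4): for example J -> 3; A -> 1; U -> 2; H -> 4; B -> 3; K -> 2; M -> 1.

4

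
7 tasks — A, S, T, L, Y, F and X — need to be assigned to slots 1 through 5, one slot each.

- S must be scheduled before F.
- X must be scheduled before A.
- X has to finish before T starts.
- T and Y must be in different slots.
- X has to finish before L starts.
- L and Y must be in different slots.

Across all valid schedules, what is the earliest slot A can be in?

2

Precedence pushes A to at least 2.
A at 2 is achievable: S=1; T=2; A=2; F=2; Y=1; X=1; L=2.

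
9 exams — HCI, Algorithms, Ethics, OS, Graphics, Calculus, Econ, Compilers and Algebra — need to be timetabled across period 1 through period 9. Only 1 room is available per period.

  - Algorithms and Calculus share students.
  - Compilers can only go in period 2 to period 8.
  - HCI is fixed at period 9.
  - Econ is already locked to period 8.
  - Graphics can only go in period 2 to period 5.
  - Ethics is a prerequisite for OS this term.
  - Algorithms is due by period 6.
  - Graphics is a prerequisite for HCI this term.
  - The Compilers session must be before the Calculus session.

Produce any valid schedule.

Compilers in period 3; OS in period 5; Ethics in period 4; Econ in period 8; Algorithms in period 1; HCI in period 9; Graphics in period 2; Algebra in period 7; Calculus in period 6

Checking: Graphics(period 2) before HCI(period 9); Ethics(period 4) before OS(period 5); Compilers(period 3) before Calculus(period 6); Algorithms(period 1) != Calculus(period 6); Econ=period 8 in [period 8,period 8]; HCI=period 9 in [period 9,period 9]; Algorithms=period 1 in [period 1,period 6]; Compilers=period 3 in [period 2,period 8]; Graphics=period 2 in [period 2,period 5]; max 1 per period (cap 1).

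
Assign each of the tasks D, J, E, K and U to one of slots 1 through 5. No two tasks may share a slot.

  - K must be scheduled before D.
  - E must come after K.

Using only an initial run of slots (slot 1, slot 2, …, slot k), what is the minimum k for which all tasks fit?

The precedence chain requires at least 2 distinct slots.
With at most 1 per slot and 5 tasks, at least 5 slots are needed.
5 works (last occupied slot: 5): for example J=4, E=3, U=5, K=1, D=2.

5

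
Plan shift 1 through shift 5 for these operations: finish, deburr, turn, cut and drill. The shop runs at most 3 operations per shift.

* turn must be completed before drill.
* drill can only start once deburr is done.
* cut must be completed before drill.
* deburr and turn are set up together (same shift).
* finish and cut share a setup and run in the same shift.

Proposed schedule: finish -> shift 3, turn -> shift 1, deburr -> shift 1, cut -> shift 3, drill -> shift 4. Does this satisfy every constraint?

The shop runs at most 3 operations per shift — holds.
turn must be completed before drill — holds.
deburr and turn are set up together (same shift) — holds.
drill can only start once deburr is done — holds.
finish and cut share a setup and run in the same shift — holds.
cut must be completed before drill — holds.

Yes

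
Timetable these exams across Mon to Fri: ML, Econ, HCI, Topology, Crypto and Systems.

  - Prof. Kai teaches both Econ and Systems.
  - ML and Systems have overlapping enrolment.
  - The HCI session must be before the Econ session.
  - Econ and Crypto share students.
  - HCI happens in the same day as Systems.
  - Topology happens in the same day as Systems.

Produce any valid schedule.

Econ=Tue; Crypto=Mon; ML=Tue; Topology=Mon; HCI=Mon; Systems=Mon

Checking: HCI(Mon) before Econ(Tue); Econ(Tue) != Systems(Mon); Econ(Tue) != Crypto(Mon); ML(Tue) != Systems(Mon); HCI = Systems = Mon; Topology = Systems = Mon.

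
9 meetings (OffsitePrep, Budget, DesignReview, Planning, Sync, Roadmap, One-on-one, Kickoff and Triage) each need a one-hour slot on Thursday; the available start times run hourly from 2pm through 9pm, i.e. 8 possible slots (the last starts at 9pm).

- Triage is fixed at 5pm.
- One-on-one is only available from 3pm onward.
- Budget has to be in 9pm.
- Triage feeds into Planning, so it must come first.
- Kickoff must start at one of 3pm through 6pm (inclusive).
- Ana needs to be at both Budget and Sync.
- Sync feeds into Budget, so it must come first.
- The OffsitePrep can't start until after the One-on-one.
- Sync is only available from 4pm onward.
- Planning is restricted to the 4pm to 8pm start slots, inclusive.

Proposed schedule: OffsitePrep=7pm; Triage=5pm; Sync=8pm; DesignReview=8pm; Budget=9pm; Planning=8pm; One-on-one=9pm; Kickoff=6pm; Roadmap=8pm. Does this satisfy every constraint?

Triage feeds into Planning, so it must come first — holds.
Budget has to be in 9pm — holds.
The OffsitePrep can't start until after the One-on-one — violated.
Triage is fixed at 5pm — holds.
Ana needs to be at both Budget and Sync — holds.
Planning is restricted to the 4pm to 8pm start slots, inclusive — holds.
Sync feeds into Budget, so it must come first — holds.
One-on-one is only available from 3pm onward — holds.
Kickoff must start at one of 3pm through 6pm (inclusive) — holds.
Sync is only available from 4pm onward — holds.

No — it violates: The OffsitePrep can't start until after the One-on-one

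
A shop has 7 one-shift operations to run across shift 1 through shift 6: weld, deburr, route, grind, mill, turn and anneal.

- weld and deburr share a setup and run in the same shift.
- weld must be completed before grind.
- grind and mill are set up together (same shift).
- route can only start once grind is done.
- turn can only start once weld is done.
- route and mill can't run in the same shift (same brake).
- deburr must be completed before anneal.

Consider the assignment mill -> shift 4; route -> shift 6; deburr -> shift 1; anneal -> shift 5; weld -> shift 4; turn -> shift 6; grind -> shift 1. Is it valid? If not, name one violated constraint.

weld must be completed before grind — violated.
deburr must be completed before anneal — holds.
route can only start once grind is done — holds.
route and mill can't run in the same shift (same brake) — holds.
grind and mill are set up together (same shift) — violated.
weld and deburr share a setup and run in the same shift — violated.
turn can only start once weld is done — holds.

No. weld must be completed before grind is not satisfied.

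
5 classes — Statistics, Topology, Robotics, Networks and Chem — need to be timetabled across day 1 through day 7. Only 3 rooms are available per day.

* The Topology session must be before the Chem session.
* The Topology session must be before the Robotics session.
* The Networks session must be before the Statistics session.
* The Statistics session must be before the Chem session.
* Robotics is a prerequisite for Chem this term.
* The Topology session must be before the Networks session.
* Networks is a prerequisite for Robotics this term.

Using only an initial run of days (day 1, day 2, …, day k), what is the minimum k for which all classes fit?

The precedence chain requires at least 4 distinct days.
With at most 3 per day and 5 classes, at least 2 days are needed.
4 works (last occupied day: day 4): for example Networks in day 2; Topology in day 1; Statistics in day 3; Chem in day 4; Robotics in day 3.

4 days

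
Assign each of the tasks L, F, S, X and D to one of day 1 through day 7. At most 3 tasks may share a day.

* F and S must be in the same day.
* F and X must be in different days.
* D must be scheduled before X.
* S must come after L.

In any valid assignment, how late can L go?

day 6

Downstream work caps L at day 6.
L at day 6 is achievable: L -> day 6, S -> day 7, F -> day 7, X -> day 2, D -> day 1.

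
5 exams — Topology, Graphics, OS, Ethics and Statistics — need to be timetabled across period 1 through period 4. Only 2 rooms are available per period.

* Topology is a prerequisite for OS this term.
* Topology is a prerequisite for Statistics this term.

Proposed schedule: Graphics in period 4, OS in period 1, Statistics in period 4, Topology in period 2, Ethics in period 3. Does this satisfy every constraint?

Topology is a prerequisite for Statistics this term — holds.
Topology is a prerequisite for OS this term — violated.
Only 2 rooms are available per period — holds.

Invalid. Topology is a prerequisite for OS this term.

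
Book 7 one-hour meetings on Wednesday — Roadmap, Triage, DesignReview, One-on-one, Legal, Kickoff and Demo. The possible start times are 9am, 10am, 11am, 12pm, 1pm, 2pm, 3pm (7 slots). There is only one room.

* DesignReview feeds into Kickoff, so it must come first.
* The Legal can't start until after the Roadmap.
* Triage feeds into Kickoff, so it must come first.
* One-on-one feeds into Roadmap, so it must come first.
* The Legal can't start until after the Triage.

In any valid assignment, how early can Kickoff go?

11am

Precedence pushes Kickoff to at least 10am.
Kickoff at 11am is achievable: Triage=9am; Demo=3pm; Legal=2pm; Roadmap=1pm; One-on-one=12pm; DesignReview=10am; Kickoff=11am.
Nothing earlier works — the capacity limit rule out every slot before 11am.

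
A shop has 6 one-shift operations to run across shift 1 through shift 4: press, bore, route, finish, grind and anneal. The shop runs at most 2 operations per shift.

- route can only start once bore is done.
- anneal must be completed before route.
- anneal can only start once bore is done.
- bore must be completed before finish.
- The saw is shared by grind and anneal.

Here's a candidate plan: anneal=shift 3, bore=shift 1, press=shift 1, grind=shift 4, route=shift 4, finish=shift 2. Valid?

Yes, all constraints hold

The saw is shared by grind and anneal — holds.
anneal can only start once bore is done — holds.
The shop runs at most 2 operations per shift — holds.
bore must be completed before finish — holds.
anneal must be completed before route — holds.
route can only start once bore is done — holds.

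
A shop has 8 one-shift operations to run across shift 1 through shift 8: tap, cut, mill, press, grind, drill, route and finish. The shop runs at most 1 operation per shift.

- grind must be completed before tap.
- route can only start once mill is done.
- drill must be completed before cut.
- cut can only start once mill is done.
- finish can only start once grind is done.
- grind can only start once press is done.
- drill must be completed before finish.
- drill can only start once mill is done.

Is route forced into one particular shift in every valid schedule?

No

route can be shift 2 (e.g. route=shift 2; mill=shift 1; cut=shift 6; press=shift 3; grind=shift 4; finish=shift 7; tap=shift 8; drill=shift 5) or shift 3 (e.g. cut -> shift 6; drill -> shift 5; press -> shift 2; route -> shift 3; finish -> shift 7; tap -> shift 8; grind -> shift 4; mill -> shift 1).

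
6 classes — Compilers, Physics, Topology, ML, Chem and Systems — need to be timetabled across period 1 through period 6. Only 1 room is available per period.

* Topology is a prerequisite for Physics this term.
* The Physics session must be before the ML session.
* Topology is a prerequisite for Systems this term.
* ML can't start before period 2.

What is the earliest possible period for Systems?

Precedence pushes Systems to at least period 2.
Systems at period 2 is achievable: Chem -> period 6; ML -> period 4; Topology -> period 1; Compilers -> period 5; Systems -> period 2; Physics -> period 3.

period 2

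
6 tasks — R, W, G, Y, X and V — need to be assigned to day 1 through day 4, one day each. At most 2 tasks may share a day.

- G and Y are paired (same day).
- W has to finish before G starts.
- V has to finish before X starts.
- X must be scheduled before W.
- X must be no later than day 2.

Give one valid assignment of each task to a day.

Y -> day 4; R -> day 1; W -> day 3; X -> day 2; G -> day 4; V -> day 1

Checking: W(day 3) before G(day 4); V(day 1) before X(day 2); X(day 2) before W(day 3); G = Y = day 4; X=day 2 in [day 1,day 2]; max 2 per day (cap 2).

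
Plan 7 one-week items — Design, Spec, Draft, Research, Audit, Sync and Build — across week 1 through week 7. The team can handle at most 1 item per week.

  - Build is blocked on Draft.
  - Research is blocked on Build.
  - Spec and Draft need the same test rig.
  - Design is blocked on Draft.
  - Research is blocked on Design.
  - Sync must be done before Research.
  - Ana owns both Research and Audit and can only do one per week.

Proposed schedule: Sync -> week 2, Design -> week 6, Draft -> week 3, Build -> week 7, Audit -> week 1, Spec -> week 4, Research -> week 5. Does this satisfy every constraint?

The team can handle at most 1 item per week — holds.
Ana owns both Research and Audit and can only do one per week — holds.
Build is blocked on Draft — holds.
Sync must be done before Research — holds.
Research is blocked on Design — violated.
Design is blocked on Draft — holds.
Spec and Draft need the same test rig — holds.
Research is blocked on Build — violated.

No. Research is blocked on Build is not satisfied.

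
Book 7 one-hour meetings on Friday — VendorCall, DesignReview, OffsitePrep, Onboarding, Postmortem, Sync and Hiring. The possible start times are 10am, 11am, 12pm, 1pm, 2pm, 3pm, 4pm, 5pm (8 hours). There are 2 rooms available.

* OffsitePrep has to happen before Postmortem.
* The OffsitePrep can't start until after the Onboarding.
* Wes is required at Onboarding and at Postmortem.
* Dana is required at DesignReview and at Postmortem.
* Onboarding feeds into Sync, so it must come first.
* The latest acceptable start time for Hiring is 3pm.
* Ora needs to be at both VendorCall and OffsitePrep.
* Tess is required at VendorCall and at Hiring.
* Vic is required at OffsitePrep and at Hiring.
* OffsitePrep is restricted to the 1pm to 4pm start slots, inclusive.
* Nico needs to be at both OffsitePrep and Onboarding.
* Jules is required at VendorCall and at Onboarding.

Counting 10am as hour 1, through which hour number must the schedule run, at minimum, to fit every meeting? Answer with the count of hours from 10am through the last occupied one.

The precedence chain requires at least 3 distinct hours.
With at most 2 per hour and 7 meetings, at least 4 hours are needed.
Propagating the time windows through the other constraints, Postmortem can't land before 2pm — that is hour 5 counting from 10am — so the schedule must run through at least 5 hours.
5 works (last occupied hour: 2pm): for example Hiring=12pm, Postmortem=2pm, Sync=11am, DesignReview=10am, OffsitePrep=1pm, Onboarding=10am, VendorCall=11am.

5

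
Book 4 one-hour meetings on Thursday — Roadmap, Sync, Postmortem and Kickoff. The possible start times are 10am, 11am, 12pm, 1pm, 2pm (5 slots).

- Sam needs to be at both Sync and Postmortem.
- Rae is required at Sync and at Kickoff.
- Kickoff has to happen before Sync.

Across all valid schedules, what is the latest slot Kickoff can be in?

1pm

Downstream work caps Kickoff at 1pm.
Kickoff at 1pm is achievable: Sync=2pm, Kickoff=1pm, Postmortem=10am, Roadmap=10am.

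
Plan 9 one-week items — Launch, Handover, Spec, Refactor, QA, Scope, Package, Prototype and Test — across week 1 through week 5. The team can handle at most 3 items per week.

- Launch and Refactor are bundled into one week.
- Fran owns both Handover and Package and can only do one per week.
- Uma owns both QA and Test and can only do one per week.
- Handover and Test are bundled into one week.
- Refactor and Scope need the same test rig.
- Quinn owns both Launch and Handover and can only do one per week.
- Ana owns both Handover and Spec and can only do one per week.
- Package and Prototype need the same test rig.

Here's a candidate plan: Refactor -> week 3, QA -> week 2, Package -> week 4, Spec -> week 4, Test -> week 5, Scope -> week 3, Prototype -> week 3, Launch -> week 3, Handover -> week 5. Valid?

No — it violates: Refactor and Scope need the same test rig

Ana owns both Handover and Spec and can only do one per week — holds.
Package and Prototype need the same test rig — holds.
Fran owns both Handover and Package and can only do one per week — holds.
Refactor and Scope need the same test rig — violated.
Quinn owns both Launch and Handover and can only do one per week — holds.
Handover and Test are bundled into one week — holds.
The team can handle at most 3 items per week — violated.
Uma owns both QA and Test and can only do one per week — holds.
Launch and Refactor are bundled into one week — holds.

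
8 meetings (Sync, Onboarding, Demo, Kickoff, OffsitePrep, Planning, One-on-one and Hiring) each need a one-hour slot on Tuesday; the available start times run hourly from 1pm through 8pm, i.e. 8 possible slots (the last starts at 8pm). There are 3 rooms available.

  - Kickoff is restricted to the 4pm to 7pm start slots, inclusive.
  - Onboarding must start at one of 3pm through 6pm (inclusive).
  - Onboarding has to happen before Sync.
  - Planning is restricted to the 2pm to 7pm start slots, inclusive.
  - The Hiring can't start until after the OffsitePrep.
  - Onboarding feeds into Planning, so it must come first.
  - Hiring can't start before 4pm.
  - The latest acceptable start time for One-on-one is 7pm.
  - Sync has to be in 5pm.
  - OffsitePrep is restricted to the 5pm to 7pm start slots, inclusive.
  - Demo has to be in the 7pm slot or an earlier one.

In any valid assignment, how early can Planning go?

4pm

Planning is available from 2pm; precedence pushes Planning to at least 4pm; Planning's own window allows nothing later than 7pm.
Planning at 4pm is achievable: Kickoff=4pm, One-on-one=1pm, Planning=4pm, OffsitePrep=5pm, Hiring=6pm, Demo=1pm, Onboarding=3pm, Sync=5pm.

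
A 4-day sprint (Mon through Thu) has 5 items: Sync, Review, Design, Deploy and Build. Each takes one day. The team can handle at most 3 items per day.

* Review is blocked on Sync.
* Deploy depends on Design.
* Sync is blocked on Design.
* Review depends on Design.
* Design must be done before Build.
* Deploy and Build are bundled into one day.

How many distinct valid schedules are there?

11

Splitting on Sync: it can be Tue (6), Wed (5). Listing each branch's schedules as (Review, Design, Deploy, Build):
Sync=Tue: (Wed,Mon,Tue,Tue) (Wed,Mon,Wed,Wed) (Wed,Mon,Thu,Thu) (Thu,Mon,Tue,Tue) (Thu,Mon,Wed,Wed) (Thu,Mon,Thu,Thu) — 6.
Sync=Wed: (Thu,Mon,Tue,Tue) (Thu,Mon,Wed,Wed) (Thu,Mon,Thu,Thu) (Thu,Tue,Wed,Wed) (Thu,Tue,Thu,Thu) — 5.
Summing: 6 + 5 = 11.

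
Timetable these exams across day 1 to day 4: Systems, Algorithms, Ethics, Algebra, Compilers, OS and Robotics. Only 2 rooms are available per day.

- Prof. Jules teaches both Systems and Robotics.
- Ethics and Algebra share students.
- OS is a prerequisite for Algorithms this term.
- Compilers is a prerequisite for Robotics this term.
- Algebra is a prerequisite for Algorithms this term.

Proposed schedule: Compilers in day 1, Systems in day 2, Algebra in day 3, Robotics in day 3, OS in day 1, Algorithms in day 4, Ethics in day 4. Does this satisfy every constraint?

Yes, all constraints hold

Prof. Jules teaches both Systems and Robotics — holds.
Only 2 rooms are available per day — holds.
Algebra is a prerequisite for Algorithms this term — holds.
OS is a prerequisite for Algorithms this term — holds.
Ethics and Algebra share students — holds.
Compilers is a prerequisite for Robotics this term — holds.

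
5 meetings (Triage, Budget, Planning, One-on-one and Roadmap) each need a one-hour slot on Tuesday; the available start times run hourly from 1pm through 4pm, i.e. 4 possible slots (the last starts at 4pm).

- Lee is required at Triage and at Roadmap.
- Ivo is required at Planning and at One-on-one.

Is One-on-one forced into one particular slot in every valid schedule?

One-on-one can be 1pm (e.g. Budget in 1pm; Triage in 1pm; Planning in 2pm; Roadmap in 2pm; One-on-one in 1pm) or 2pm (e.g. Triage -> 1pm, Planning -> 1pm, Roadmap -> 2pm, Budget -> 1pm, One-on-one -> 2pm).

No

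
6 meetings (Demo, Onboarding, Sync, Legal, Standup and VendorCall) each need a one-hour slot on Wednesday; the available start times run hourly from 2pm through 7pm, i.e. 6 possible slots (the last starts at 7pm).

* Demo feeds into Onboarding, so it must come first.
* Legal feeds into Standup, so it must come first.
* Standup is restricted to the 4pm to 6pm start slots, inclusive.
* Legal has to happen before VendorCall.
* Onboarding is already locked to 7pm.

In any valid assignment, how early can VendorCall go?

3pm

Precedence pushes VendorCall to at least 3pm.
VendorCall at 3pm is achievable: VendorCall=3pm, Onboarding=7pm, Demo=2pm, Standup=4pm, Sync=2pm, Legal=2pm.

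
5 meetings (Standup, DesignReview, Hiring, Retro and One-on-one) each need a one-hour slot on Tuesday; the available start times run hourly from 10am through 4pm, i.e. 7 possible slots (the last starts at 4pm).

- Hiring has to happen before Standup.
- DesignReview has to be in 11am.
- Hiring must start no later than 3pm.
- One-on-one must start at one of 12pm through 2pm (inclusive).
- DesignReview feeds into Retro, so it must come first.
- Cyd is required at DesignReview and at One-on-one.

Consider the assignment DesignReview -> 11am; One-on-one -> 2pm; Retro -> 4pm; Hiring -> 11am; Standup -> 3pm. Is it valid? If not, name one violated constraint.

One-on-one must start at one of 12pm through 2pm (inclusive) — holds.
Hiring has to happen before Standup — holds.
Hiring must start no later than 3pm — holds.
Cyd is required at DesignReview and at One-on-one — holds.
DesignReview has to be in 11am — holds.
DesignReview feeds into Retro, so it must come first — holds.

Yes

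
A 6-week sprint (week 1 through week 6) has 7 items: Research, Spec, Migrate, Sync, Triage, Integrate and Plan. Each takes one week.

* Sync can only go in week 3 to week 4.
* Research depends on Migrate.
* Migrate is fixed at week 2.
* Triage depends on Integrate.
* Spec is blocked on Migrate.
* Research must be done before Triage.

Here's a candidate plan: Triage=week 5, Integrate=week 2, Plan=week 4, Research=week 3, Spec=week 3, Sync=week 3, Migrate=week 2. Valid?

Research must be done before Triage — holds.
Spec is blocked on Migrate — holds.
Migrate is fixed at week 2 — holds.
Research depends on Migrate — holds.
Sync can only go in week 3 to week 4 — holds.
Triage depends on Integrate — holds.

Yes, all constraints hold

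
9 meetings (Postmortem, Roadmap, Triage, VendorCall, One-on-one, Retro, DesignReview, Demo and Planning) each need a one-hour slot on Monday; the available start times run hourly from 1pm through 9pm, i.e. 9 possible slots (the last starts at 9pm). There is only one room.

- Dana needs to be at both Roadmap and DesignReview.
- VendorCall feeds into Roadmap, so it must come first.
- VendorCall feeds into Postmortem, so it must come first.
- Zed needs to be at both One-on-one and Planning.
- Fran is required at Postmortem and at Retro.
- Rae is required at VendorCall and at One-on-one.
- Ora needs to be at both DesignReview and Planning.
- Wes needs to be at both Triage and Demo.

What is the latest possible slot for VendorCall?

Downstream work caps VendorCall at 8pm.
VendorCall at 7pm is achievable: Retro -> 3pm; Roadmap -> 9pm; DesignReview -> 4pm; Triage -> 1pm; One-on-one -> 2pm; Planning -> 6pm; VendorCall -> 7pm; Demo -> 5pm; Postmortem -> 8pm.
Nothing later works — the conflict and capacity constraints rule out every slot after 7pm.

7pm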